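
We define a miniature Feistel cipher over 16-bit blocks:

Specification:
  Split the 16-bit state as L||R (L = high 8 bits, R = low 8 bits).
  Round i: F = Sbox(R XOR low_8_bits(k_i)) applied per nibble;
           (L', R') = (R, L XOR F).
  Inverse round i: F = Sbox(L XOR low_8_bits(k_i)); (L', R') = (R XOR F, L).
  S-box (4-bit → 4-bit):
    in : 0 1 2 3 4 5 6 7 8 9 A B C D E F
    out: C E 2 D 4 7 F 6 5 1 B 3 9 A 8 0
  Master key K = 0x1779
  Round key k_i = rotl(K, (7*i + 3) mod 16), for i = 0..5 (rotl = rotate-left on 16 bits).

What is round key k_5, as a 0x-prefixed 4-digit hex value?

K = 0x1779
k_0 = rotl(K, (7*0+3) mod 16) = rotl(K, 3) = 0xBBC8
k_1 = rotl(K, (7*1+3) mod 16) = rotl(K, 10) = 0xE45D
k_2 = rotl(K, (7*2+3) mod 16) = rotl(K, 1) = 0x2EF2
k_3 = rotl(K, (7*3+3) mod 16) = rotl(K, 8) = 0x7917
k_4 = rotl(K, (7*4+3) mod 16) = rotl(K, 15) = 0x8BBC
k_5 = rotl(K, (7*5+3) mod 16) = rotl(K, 6) = 0xDE45

0xDE45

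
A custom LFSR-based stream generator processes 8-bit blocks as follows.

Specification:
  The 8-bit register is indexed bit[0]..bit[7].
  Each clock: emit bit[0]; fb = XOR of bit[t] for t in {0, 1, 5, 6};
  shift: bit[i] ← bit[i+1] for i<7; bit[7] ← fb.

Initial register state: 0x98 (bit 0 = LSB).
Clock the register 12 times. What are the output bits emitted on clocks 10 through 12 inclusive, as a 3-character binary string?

reg_0 = 0x98
clock 1: out=0, reg = 0x4C
clock 2: out=0, reg = 0xA6
clock 3: out=0, reg = 0x53
clock 4: out=1, reg = 0xA9
clock 5: out=1, reg = 0x54
clock 6: out=0, reg = 0xAA
clock 7: out=0, reg = 0x55
clock 8: out=1, reg = 0x2A
clock 9: out=0, reg = 0x15
clock 10: out=1, reg = 0x8A
clock 11: out=0, reg = 0xC5
clock 12: out=1, reg = 0x62

101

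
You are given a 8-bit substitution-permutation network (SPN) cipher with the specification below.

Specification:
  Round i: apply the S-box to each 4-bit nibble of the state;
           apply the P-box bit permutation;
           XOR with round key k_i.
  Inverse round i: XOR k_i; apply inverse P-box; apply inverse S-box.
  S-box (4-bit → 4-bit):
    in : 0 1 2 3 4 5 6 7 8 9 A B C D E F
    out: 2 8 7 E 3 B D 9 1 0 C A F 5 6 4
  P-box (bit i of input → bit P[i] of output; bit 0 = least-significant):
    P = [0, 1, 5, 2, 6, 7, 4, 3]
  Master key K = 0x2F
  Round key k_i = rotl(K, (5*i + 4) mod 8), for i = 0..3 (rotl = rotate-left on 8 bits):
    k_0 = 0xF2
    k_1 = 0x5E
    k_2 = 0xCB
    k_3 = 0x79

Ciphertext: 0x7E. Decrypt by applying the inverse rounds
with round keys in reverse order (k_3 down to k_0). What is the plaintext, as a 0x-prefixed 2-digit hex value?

s_0 = ciphertext = 0x7E
s_1 = InvRound(s_0, k_3) = 0x95
s_2 = InvRound(s_1, k_2) = 0x6B
s_3 = InvRound(s_2, k_1) = 0xF6
s_4 = InvRound(s_3, k_0) = 0x91

0x91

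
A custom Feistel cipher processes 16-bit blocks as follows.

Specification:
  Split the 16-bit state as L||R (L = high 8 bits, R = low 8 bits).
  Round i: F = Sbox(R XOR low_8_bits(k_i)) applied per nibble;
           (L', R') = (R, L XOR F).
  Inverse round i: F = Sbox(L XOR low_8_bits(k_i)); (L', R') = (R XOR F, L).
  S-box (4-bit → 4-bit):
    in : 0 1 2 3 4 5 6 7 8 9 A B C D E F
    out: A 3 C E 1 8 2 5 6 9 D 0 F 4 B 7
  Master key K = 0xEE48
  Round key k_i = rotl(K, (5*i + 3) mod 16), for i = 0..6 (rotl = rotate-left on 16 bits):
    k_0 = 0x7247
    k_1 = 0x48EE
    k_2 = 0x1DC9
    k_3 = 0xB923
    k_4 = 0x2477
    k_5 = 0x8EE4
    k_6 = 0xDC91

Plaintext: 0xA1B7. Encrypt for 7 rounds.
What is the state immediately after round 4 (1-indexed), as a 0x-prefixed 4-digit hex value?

s_0 = plaintext = 0xA1B7
s_1 = Round(s_0, k_0) = 0xB7DB
s_2 = Round(s_1, k_1) = 0xDB5F
s_3 = Round(s_2, k_2) = 0x5F49
s_4 = Round(s_3, k_3) = 0x4972
s_5 = Round(s_4, k_4) = 0x72E1
s_6 = Round(s_5, k_5) = 0xE1DA
s_7 = Round(s_6, k_6) = 0xDAF1

0x4972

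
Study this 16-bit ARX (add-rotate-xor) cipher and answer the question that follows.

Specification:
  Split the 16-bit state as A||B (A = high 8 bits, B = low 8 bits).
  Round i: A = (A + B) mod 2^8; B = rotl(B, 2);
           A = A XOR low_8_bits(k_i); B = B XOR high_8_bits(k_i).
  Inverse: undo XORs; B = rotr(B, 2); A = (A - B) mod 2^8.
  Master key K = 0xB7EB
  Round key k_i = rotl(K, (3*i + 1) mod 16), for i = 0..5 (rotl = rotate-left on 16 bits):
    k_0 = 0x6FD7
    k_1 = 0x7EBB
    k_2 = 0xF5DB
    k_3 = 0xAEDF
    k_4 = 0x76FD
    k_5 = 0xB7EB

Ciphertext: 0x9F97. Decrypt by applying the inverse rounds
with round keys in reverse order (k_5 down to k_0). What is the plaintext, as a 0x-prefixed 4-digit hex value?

s_0 = ciphertext = 0x9F97
s_1 = InvRound(s_0, k_5) = 0x6C08
s_2 = InvRound(s_1, k_4) = 0xF29F
s_3 = InvRound(s_2, k_3) = 0xE14C
s_4 = InvRound(s_3, k_2) = 0xCC6E
s_5 = InvRound(s_4, k_1) = 0x7304
s_6 = InvRound(s_5, k_0) = 0xCADA

0xCADA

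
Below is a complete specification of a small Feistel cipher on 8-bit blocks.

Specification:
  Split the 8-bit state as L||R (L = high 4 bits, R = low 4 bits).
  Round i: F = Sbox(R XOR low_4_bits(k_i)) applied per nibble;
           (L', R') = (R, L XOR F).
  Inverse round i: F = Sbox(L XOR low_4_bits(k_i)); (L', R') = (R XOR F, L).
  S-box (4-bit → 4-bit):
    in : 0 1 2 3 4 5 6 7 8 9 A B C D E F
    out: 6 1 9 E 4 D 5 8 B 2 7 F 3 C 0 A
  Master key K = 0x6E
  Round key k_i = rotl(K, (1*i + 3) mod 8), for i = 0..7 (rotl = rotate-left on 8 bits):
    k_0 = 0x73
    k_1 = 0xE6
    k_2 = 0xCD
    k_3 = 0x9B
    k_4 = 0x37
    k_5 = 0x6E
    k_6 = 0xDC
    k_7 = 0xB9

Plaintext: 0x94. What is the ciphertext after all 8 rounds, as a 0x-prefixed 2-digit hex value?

s_0 = plaintext = 0x94
s_1 = Round(s_0, k_0) = 0x41
s_2 = Round(s_1, k_1) = 0x1C
s_3 = Round(s_2, k_2) = 0xC0
s_4 = Round(s_3, k_3) = 0x03
s_5 = Round(s_4, k_4) = 0x34
s_6 = Round(s_5, k_5) = 0x44
s_7 = Round(s_6, k_6) = 0x4F
s_8 = Round(s_7, k_7) = 0xF1

0xF1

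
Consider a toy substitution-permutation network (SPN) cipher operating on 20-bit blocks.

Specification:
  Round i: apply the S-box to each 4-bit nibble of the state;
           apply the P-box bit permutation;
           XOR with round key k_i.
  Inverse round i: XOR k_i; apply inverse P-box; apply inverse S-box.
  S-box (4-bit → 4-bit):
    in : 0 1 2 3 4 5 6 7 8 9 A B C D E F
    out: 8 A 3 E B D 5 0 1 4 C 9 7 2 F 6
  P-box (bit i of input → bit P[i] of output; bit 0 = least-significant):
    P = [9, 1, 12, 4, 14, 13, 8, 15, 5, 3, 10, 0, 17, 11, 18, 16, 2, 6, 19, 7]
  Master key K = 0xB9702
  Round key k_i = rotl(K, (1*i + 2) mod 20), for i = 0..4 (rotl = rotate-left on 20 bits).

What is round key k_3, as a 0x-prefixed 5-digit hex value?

K = 0xB9702
k_0 = rotl(K, (1*0+2) mod 20) = rotl(K, 2) = 0xE5C0A
k_1 = rotl(K, (1*1+2) mod 20) = rotl(K, 3) = 0xCB815
k_2 = rotl(K, (1*2+2) mod 20) = rotl(K, 4) = 0x9702B
k_3 = rotl(K, (1*3+2) mod 20) = rotl(K, 5) = 0x2E057

0x2E057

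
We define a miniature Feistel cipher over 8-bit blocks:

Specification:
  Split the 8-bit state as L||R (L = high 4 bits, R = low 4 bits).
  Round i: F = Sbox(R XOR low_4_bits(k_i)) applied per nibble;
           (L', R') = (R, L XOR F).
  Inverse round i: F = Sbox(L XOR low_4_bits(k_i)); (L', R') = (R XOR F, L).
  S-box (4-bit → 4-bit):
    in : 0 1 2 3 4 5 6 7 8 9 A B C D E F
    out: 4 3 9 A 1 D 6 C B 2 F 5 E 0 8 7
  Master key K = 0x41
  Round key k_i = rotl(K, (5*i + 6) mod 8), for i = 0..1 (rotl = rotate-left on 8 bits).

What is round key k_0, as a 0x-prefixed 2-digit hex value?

0x50

K = 0x41
k_0 = rotl(K, (5*0+6) mod 8) = rotl(K, 6) = 0x50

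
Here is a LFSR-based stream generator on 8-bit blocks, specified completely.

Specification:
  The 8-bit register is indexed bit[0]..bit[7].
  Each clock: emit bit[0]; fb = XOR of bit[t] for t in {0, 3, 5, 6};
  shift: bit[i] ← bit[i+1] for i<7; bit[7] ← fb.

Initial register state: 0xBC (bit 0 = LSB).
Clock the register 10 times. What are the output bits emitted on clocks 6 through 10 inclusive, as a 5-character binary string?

10100

reg_0 = 0xBC
clock 1: out=0, reg = 0x5E
clock 2: out=0, reg = 0x2F
clock 3: out=1, reg = 0x97
clock 4: out=1, reg = 0xCB
clock 5: out=1, reg = 0xE5
clock 6: out=1, reg = 0xF2
clock 7: out=0, reg = 0x79
clock 8: out=1, reg = 0x3C
clock 9: out=0, reg = 0x1E
clock 10: out=0, reg = 0x8F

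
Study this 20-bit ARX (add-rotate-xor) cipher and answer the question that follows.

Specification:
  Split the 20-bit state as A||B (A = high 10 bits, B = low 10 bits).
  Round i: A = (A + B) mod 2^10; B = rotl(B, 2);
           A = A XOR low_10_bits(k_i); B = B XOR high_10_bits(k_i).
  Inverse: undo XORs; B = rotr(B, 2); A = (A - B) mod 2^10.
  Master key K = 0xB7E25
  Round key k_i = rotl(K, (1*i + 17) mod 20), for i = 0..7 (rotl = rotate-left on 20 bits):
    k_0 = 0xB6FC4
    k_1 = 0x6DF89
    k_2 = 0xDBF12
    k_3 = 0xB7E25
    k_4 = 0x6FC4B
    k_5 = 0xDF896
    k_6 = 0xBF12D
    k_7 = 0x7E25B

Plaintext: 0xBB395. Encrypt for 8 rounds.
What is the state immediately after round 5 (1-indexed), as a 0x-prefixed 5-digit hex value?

0x5F5C4

s_0 = plaintext = 0xBB395
s_1 = Round(s_0, k_0) = 0x5148C
s_2 = Round(s_1, k_1) = 0x96387
s_3 = Round(s_2, k_2) = 0xB3570
s_4 = Round(s_3, k_3) = 0x8631E
s_5 = Round(s_4, k_4) = 0x5F5C4
s_6 = Round(s_5, k_5) = 0xF5C6F
s_7 = Round(s_6, k_6) = 0x5AF40
s_8 = Round(s_7, k_7) = 0xBC0FB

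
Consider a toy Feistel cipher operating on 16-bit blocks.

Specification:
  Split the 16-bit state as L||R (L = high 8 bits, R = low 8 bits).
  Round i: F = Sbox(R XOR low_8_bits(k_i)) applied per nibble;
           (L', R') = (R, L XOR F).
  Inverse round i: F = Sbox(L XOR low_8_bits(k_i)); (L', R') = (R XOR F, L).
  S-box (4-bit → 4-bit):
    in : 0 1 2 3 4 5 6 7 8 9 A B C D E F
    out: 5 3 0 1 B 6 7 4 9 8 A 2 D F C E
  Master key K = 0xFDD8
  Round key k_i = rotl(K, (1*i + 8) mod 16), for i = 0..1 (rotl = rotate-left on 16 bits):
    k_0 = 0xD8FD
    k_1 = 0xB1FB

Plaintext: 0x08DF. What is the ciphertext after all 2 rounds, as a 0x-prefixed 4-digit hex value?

0x083E

s_0 = plaintext = 0x08DF
s_1 = Round(s_0, k_0) = 0xDF08
s_2 = Round(s_1, k_1) = 0x083E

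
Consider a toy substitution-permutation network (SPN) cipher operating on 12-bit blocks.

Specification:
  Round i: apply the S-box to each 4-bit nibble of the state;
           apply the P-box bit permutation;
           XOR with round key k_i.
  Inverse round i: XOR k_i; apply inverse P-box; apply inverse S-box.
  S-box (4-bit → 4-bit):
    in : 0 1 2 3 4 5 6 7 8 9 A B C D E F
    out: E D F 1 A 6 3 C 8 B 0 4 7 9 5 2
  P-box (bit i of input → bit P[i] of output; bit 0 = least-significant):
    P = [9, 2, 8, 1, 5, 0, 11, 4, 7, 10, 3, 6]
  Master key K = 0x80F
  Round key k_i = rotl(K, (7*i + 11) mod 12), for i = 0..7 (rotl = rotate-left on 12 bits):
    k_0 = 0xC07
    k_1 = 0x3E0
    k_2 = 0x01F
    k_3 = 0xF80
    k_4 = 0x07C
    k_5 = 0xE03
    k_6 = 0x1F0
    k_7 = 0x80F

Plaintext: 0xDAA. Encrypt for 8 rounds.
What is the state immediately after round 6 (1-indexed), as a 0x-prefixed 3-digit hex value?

0x40D

s_0 = plaintext = 0xDAA
s_1 = Round(s_0, k_0) = 0xCC7
s_2 = Round(s_1, k_1) = 0xE4B
s_3 = Round(s_2, k_2) = 0x186
s_4 = Round(s_3, k_3) = 0xD5C
s_5 = Round(s_4, k_4) = 0xBB9
s_6 = Round(s_5, k_5) = 0x40D
s_7 = Round(s_6, k_6) = 0xFA3
s_8 = Round(s_7, k_7) = 0xE0F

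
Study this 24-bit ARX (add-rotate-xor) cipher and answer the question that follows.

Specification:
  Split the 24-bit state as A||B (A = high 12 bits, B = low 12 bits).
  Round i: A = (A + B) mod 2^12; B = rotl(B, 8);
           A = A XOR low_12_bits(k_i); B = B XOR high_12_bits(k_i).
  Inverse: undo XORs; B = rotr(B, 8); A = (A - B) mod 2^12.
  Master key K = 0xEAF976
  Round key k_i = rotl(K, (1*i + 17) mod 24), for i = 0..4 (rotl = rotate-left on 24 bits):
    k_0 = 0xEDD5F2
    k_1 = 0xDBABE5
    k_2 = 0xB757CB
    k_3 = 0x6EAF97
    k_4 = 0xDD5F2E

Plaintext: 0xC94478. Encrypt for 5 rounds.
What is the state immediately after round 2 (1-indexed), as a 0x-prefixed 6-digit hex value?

s_0 = plaintext = 0xC94478
s_1 = Round(s_0, k_0) = 0x4FE69A
s_2 = Round(s_1, k_1) = 0x07D7D3
s_3 = Round(s_2, k_2) = 0xF9B808
s_4 = Round(s_3, k_3) = 0x834E6A
s_5 = Round(s_4, k_4) = 0x9B0733

0x07D7D3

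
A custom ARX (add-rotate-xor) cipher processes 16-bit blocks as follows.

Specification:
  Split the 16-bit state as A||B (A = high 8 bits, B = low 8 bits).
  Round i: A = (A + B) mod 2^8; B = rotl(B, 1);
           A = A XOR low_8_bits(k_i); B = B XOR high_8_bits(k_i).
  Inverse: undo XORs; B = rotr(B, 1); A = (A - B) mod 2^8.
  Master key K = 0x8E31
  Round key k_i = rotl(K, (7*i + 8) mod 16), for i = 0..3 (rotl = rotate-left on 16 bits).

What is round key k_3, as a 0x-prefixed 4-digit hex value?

K = 0x8E31
k_0 = rotl(K, (7*0+8) mod 16) = rotl(K, 8) = 0x318E
k_1 = rotl(K, (7*1+8) mod 16) = rotl(K, 15) = 0xC718
k_2 = rotl(K, (7*2+8) mod 16) = rotl(K, 6) = 0x8C63
k_3 = rotl(K, (7*3+8) mod 16) = rotl(K, 13) = 0x31C6

0x31C6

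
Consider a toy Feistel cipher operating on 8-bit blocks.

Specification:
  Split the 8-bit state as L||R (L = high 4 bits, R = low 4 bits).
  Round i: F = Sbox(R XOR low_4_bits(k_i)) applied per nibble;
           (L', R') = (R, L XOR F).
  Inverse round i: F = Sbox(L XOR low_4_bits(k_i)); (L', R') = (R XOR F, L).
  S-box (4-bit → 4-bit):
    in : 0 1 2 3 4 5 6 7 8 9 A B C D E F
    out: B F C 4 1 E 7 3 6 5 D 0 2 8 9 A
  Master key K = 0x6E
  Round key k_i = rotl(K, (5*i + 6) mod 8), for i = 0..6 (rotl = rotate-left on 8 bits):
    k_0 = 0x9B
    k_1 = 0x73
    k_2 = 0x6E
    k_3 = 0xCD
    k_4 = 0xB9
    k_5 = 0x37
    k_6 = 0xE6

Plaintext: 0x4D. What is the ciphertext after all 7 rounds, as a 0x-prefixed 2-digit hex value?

s_0 = plaintext = 0x4D
s_1 = Round(s_0, k_0) = 0xD3
s_2 = Round(s_1, k_1) = 0x36
s_3 = Round(s_2, k_2) = 0x65
s_4 = Round(s_3, k_3) = 0x50
s_5 = Round(s_4, k_4) = 0x00
s_6 = Round(s_5, k_5) = 0x03
s_7 = Round(s_6, k_6) = 0x3E

0x3E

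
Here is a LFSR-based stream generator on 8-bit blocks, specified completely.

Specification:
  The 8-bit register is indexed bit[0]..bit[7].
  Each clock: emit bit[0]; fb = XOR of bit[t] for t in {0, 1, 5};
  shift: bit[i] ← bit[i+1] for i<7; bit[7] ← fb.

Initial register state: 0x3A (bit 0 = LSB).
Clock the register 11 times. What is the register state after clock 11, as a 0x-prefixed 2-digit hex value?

reg_0 = 0x3A
clock 1: out=0, reg = 0x1D
clock 2: out=1, reg = 0x8E
clock 3: out=0, reg = 0xC7
clock 4: out=1, reg = 0x63
clock 5: out=1, reg = 0xB1
clock 6: out=1, reg = 0x58
clock 7: out=0, reg = 0x2C
clock 8: out=0, reg = 0x96
clock 9: out=0, reg = 0xCB
clock 10: out=1, reg = 0x65
clock 11: out=1, reg = 0x32

0x32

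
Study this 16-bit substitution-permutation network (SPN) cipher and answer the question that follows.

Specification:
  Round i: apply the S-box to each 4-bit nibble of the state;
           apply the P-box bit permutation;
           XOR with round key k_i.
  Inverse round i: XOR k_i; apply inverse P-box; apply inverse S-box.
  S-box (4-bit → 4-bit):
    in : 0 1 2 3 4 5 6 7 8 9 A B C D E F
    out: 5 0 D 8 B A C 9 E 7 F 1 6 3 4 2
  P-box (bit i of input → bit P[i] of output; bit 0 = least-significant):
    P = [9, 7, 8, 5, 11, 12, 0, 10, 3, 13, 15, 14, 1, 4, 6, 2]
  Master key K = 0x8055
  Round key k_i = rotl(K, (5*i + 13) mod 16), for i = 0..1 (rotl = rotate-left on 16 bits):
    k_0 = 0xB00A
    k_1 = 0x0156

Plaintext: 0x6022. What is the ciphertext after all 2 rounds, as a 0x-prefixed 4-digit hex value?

0x2773

s_0 = plaintext = 0x6022
s_1 = Round(s_0, k_0) = 0x3F67
s_2 = Round(s_1, k_1) = 0x2773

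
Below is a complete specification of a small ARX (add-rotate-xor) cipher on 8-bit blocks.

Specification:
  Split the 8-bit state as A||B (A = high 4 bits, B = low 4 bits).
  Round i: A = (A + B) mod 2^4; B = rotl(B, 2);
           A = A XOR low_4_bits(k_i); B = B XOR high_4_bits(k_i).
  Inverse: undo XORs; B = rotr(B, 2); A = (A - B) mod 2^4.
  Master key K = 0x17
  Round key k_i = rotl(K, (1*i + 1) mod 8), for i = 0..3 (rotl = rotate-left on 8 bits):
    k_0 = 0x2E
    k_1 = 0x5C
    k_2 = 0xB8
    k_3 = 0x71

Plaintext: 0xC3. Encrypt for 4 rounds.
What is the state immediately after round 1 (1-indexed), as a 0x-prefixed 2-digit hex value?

s_0 = plaintext = 0xC3
s_1 = Round(s_0, k_0) = 0x1E
s_2 = Round(s_1, k_1) = 0x3E
s_3 = Round(s_2, k_2) = 0x90
s_4 = Round(s_3, k_3) = 0x87

0x1E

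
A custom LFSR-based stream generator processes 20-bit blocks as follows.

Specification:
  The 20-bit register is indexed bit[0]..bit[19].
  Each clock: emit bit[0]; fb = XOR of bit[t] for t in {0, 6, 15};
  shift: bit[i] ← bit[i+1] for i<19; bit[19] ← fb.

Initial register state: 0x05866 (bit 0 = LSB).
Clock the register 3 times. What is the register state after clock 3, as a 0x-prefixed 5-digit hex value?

0xE0B0C

reg_0 = 0x05866
clock 1: out=0, reg = 0x82C33
clock 2: out=1, reg = 0xC1619
clock 3: out=1, reg = 0xE0B0C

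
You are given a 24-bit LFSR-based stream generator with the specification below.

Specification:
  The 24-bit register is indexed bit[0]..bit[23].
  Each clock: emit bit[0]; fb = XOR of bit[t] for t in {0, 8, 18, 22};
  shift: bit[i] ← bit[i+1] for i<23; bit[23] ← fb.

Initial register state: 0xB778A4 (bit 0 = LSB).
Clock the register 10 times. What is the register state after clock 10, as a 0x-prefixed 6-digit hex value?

reg_0 = 0xB778A4
clock 1: out=0, reg = 0xDBBC52
clock 2: out=0, reg = 0xEDDE29
clock 3: out=1, reg = 0xF6EF14
clock 4: out=0, reg = 0xFB778A
clock 5: out=0, reg = 0x7DBBC5
clock 6: out=1, reg = 0x3EDDE2
clock 7: out=0, reg = 0x1F6EF1
clock 8: out=1, reg = 0x0FB778
clock 9: out=0, reg = 0x07DBBC
clock 10: out=0, reg = 0x03EDDE

0x03EDDE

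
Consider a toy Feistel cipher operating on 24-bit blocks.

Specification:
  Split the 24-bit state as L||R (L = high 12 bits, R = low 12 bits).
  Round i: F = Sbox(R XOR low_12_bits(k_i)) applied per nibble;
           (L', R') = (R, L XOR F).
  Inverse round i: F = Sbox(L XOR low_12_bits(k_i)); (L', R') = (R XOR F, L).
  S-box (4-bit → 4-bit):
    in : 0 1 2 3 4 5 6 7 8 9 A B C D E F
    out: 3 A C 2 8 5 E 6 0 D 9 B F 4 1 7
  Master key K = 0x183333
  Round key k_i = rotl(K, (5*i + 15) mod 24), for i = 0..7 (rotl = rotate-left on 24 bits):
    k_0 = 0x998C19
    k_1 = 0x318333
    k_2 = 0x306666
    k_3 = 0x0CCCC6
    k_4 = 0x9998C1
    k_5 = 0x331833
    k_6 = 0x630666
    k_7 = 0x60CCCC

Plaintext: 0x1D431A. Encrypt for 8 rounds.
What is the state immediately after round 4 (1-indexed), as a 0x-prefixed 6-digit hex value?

s_0 = plaintext = 0x1D431A
s_1 = Round(s_0, k_0) = 0x31A6E6
s_2 = Round(s_1, k_1) = 0x6E665F
s_3 = Round(s_2, k_2) = 0x65F5CB
s_4 = Round(s_3, k_3) = 0x5CBB6B
s_5 = Round(s_4, k_4) = 0xB6B752
s_6 = Round(s_5, k_5) = 0x752C81
s_7 = Round(s_6, k_6) = 0xC81E44
s_8 = Round(s_7, k_7) = 0xE44081

0x5CBB6B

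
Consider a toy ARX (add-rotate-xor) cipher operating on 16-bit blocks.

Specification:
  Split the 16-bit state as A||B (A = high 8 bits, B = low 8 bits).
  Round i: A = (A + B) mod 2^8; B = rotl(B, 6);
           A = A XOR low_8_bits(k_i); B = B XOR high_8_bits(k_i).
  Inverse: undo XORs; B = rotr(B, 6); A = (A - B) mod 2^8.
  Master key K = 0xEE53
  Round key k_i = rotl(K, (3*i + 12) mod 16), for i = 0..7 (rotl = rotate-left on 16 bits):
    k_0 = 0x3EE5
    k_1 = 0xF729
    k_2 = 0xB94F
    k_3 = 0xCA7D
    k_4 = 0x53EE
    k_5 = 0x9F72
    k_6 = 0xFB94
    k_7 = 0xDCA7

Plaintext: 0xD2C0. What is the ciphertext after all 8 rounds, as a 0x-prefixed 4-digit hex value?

s_0 = plaintext = 0xD2C0
s_1 = Round(s_0, k_0) = 0x770E
s_2 = Round(s_1, k_1) = 0xAC74
s_3 = Round(s_2, k_2) = 0x6FA4
s_4 = Round(s_3, k_3) = 0x6EE3
s_5 = Round(s_4, k_4) = 0xBFAB
s_6 = Round(s_5, k_5) = 0x1875
s_7 = Round(s_6, k_6) = 0x19A6
s_8 = Round(s_7, k_7) = 0x1875

0x1875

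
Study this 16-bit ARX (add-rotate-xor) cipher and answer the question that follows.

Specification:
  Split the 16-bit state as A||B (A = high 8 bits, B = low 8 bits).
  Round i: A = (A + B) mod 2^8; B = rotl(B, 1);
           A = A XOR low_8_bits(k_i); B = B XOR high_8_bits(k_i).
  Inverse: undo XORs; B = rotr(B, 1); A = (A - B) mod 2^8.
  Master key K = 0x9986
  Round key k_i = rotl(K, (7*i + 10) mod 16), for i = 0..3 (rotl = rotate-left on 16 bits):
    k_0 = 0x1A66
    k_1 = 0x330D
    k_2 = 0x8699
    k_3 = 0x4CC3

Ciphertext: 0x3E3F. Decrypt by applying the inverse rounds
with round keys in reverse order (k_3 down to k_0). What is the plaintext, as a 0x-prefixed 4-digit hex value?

s_0 = ciphertext = 0x3E3F
s_1 = InvRound(s_0, k_3) = 0x44B9
s_2 = InvRound(s_1, k_2) = 0x3E9F
s_3 = InvRound(s_2, k_1) = 0xDD56
s_4 = InvRound(s_3, k_0) = 0x9526

0x9526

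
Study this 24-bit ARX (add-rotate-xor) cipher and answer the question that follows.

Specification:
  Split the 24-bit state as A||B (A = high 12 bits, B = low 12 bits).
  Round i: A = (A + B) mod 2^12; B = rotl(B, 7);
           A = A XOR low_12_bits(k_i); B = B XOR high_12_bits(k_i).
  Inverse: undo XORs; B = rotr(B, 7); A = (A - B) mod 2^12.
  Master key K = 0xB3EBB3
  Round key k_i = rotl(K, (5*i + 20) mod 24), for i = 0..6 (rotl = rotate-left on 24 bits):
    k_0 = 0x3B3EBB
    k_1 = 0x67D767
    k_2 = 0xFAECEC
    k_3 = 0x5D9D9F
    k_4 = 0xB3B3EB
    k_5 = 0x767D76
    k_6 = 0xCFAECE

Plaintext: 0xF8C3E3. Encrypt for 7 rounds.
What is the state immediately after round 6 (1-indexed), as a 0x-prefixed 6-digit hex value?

0xDF96EE

s_0 = plaintext = 0xF8C3E3
s_1 = Round(s_0, k_0) = 0xDD422C
s_2 = Round(s_1, k_1) = 0x76706C
s_3 = Round(s_2, k_2) = 0xB3F9AD
s_4 = Round(s_3, k_3) = 0x973314
s_5 = Round(s_4, k_4) = 0xF6C123
s_6 = Round(s_5, k_5) = 0xDF96EE
s_7 = Round(s_6, k_6) = 0xA29BCD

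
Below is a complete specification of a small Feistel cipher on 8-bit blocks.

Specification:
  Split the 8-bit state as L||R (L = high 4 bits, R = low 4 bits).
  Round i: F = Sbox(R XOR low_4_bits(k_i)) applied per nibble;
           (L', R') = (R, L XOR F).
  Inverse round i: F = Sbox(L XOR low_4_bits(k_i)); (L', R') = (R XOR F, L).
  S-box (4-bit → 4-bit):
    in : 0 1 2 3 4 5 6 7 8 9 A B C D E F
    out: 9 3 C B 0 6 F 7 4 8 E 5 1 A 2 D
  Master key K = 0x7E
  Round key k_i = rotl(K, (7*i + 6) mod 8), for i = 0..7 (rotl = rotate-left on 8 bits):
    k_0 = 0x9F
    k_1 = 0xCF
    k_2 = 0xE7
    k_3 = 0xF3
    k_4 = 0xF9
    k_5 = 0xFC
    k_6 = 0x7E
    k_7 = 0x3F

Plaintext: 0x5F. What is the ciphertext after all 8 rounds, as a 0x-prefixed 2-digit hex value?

s_0 = plaintext = 0x5F
s_1 = Round(s_0, k_0) = 0xFC
s_2 = Round(s_1, k_1) = 0xC4
s_3 = Round(s_2, k_2) = 0x47
s_4 = Round(s_3, k_3) = 0x74
s_5 = Round(s_4, k_4) = 0x4D
s_6 = Round(s_5, k_5) = 0xD7
s_7 = Round(s_6, k_6) = 0x75
s_8 = Round(s_7, k_7) = 0x59

0x59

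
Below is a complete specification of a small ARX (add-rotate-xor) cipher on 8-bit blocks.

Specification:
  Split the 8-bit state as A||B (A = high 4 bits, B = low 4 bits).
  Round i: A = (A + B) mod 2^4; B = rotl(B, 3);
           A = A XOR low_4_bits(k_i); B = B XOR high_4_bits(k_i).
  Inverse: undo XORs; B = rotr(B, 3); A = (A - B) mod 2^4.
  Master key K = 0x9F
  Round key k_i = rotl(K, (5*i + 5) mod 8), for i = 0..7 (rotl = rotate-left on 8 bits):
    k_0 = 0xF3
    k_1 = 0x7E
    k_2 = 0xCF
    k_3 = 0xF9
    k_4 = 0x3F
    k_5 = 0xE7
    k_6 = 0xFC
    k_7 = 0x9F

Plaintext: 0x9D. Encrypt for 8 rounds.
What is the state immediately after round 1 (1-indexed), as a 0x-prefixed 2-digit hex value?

s_0 = plaintext = 0x9D
s_1 = Round(s_0, k_0) = 0x51
s_2 = Round(s_1, k_1) = 0x8F
s_3 = Round(s_2, k_2) = 0x83
s_4 = Round(s_3, k_3) = 0x26
s_5 = Round(s_4, k_4) = 0x70
s_6 = Round(s_5, k_5) = 0x0E
s_7 = Round(s_6, k_6) = 0x28
s_8 = Round(s_7, k_7) = 0x5D

0x51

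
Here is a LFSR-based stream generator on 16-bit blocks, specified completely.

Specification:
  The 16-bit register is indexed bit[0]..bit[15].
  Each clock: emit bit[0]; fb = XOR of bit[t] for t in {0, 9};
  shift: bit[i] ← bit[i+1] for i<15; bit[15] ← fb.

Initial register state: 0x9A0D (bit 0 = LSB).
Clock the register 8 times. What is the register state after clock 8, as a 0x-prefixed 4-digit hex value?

0x409A

reg_0 = 0x9A0D
clock 1: out=1, reg = 0x4D06
clock 2: out=0, reg = 0x2683
clock 3: out=1, reg = 0x1341
clock 4: out=1, reg = 0x09A0
clock 5: out=0, reg = 0x04D0
clock 6: out=0, reg = 0x0268
clock 7: out=0, reg = 0x8134
clock 8: out=0, reg = 0x409A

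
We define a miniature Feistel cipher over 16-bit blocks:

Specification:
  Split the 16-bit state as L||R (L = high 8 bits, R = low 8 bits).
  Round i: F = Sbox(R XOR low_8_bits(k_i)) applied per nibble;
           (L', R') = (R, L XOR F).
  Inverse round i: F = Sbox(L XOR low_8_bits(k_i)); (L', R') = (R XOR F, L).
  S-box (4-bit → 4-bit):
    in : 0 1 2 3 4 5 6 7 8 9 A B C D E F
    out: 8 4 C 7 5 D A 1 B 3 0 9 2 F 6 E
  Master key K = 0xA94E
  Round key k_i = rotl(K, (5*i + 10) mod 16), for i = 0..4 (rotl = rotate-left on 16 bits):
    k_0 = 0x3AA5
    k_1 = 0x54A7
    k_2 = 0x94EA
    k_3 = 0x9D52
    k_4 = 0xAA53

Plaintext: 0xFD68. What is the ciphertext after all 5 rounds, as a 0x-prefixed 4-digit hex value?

s_0 = plaintext = 0xFD68
s_1 = Round(s_0, k_0) = 0x68D2
s_2 = Round(s_1, k_1) = 0xD275
s_3 = Round(s_2, k_2) = 0x75EC
s_4 = Round(s_3, k_3) = 0xECE3
s_5 = Round(s_4, k_4) = 0xE374

0xE374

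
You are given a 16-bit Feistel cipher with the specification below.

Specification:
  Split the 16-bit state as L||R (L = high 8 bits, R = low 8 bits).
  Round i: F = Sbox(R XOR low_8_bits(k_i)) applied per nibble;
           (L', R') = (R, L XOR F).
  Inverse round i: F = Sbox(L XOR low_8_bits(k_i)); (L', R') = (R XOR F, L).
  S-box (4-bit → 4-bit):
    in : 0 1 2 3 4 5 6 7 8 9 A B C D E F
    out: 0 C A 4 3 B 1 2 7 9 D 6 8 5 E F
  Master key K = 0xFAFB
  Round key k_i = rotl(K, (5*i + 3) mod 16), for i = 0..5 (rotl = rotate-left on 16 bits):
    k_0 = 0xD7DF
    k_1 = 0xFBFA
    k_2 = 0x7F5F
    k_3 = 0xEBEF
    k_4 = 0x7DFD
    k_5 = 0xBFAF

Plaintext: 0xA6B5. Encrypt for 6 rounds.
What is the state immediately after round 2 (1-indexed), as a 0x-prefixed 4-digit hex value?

s_0 = plaintext = 0xA6B5
s_1 = Round(s_0, k_0) = 0xB5BB
s_2 = Round(s_1, k_1) = 0xBB89
s_3 = Round(s_2, k_2) = 0x89EA
s_4 = Round(s_3, k_3) = 0xEA82
s_5 = Round(s_4, k_4) = 0x82C5
s_6 = Round(s_5, k_5) = 0xC59F

0xBB89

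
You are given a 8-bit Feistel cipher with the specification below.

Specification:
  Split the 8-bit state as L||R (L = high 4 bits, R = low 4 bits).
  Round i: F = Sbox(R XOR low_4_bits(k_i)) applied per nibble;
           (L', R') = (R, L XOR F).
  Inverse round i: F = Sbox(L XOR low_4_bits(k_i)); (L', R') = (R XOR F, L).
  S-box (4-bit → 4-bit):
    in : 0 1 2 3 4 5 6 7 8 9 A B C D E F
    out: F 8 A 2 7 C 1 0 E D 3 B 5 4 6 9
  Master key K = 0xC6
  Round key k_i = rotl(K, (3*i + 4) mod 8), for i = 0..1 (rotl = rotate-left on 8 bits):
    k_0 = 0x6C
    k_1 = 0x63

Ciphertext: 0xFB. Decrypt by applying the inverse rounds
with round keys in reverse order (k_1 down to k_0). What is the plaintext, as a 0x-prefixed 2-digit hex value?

s_0 = ciphertext = 0xFB
s_1 = InvRound(s_0, k_1) = 0xEF
s_2 = InvRound(s_1, k_0) = 0x5E

0x5E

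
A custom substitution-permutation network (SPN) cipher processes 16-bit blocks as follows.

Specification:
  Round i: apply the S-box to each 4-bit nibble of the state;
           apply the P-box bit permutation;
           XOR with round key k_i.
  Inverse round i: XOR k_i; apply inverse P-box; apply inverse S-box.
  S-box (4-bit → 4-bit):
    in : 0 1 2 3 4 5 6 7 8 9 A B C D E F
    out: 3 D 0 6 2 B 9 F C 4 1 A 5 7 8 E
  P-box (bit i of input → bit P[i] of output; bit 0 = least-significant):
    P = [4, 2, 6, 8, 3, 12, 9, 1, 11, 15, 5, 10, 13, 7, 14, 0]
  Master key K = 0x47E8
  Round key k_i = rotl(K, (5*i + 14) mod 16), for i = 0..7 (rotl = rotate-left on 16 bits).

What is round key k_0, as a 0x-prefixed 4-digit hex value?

0x11FA

K = 0x47E8
k_0 = rotl(K, (5*0+14) mod 16) = rotl(K, 14) = 0x11FA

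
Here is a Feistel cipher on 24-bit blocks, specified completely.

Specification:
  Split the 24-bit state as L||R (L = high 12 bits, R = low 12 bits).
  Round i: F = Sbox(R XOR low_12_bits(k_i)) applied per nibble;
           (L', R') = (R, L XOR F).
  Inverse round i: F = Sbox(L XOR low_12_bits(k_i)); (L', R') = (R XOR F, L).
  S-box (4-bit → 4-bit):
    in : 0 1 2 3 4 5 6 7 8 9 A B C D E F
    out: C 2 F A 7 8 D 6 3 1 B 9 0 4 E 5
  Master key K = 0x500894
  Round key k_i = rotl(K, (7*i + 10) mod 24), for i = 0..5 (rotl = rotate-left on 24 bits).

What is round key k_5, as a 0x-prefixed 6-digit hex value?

0x8A0112

K = 0x500894
k_0 = rotl(K, (7*0+10) mod 24) = rotl(K, 10) = 0x225140
k_1 = rotl(K, (7*1+10) mod 24) = rotl(K, 17) = 0x28A011
k_2 = rotl(K, (7*2+10) mod 24) = rotl(K, 0) = 0x500894
k_3 = rotl(K, (7*3+10) mod 24) = rotl(K, 7) = 0x044A28
k_4 = rotl(K, (7*4+10) mod 24) = rotl(K, 14) = 0x251402
k_5 = rotl(K, (7*5+10) mod 24) = rotl(K, 21) = 0x8A0112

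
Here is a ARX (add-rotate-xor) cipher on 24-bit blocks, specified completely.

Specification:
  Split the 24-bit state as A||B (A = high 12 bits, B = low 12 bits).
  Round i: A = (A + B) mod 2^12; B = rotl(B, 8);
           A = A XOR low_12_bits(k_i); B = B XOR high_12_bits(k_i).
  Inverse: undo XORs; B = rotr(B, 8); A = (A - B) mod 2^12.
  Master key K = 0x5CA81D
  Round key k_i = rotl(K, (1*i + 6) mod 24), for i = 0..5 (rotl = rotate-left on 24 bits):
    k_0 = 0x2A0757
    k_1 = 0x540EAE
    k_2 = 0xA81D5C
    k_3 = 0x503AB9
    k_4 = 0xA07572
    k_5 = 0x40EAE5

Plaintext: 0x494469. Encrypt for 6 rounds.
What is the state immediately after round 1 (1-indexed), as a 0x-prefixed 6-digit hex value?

s_0 = plaintext = 0x494469
s_1 = Round(s_0, k_0) = 0xFAABE6
s_2 = Round(s_1, k_1) = 0x53E3FE
s_3 = Round(s_2, k_2) = 0x4604BE
s_4 = Round(s_3, k_3) = 0x3A7B48
s_5 = Round(s_4, k_4) = 0xB9D2B3
s_6 = Round(s_5, k_5) = 0x4B5725

0xFAABE6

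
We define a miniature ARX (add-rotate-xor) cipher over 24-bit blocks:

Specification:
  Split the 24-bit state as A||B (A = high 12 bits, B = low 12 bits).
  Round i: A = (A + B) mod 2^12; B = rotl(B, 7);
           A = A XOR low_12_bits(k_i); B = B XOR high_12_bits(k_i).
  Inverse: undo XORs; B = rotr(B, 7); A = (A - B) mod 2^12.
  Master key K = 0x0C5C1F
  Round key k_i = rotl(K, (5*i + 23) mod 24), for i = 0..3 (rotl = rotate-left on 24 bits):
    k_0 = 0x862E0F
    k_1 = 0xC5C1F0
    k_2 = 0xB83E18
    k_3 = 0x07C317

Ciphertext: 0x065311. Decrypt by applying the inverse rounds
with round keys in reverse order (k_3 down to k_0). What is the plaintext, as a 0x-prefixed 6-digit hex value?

s_0 = ciphertext = 0x065311
s_1 = InvRound(s_0, k_3) = 0x5CCDA6
s_2 = InvRound(s_1, k_2) = 0x7284AC
s_3 = InvRound(s_2, k_1) = 0x8C7E11
s_4 = InvRound(s_3, k_0) = 0x85CE6C

0x85CE6C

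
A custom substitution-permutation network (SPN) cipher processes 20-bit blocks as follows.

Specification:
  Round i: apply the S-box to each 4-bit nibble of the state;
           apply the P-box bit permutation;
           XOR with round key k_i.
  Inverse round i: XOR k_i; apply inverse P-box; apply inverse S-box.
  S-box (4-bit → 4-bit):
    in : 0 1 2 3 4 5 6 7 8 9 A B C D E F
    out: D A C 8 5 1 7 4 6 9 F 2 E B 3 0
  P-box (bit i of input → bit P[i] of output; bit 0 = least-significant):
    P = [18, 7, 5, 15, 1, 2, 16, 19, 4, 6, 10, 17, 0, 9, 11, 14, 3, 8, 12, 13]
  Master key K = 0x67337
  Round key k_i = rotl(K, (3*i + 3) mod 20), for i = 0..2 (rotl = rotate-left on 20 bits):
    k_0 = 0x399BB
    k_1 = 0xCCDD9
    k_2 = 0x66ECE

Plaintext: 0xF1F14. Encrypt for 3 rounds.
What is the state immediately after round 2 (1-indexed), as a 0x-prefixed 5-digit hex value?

0x48F9A

s_0 = plaintext = 0xF1F14
s_1 = Round(s_0, k_0) = 0xFDB9F
s_2 = Round(s_1, k_1) = 0x48F9A
s_3 = Round(s_2, k_2) = 0xAF464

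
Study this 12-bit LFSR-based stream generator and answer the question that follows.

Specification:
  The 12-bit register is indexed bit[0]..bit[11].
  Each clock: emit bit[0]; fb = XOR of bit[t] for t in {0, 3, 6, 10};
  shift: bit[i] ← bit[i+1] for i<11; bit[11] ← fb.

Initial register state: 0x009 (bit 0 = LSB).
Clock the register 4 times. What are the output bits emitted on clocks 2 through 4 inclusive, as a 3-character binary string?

001

reg_0 = 0x009
clock 1: out=1, reg = 0x004
clock 2: out=0, reg = 0x002
clock 3: out=0, reg = 0x001
clock 4: out=1, reg = 0x800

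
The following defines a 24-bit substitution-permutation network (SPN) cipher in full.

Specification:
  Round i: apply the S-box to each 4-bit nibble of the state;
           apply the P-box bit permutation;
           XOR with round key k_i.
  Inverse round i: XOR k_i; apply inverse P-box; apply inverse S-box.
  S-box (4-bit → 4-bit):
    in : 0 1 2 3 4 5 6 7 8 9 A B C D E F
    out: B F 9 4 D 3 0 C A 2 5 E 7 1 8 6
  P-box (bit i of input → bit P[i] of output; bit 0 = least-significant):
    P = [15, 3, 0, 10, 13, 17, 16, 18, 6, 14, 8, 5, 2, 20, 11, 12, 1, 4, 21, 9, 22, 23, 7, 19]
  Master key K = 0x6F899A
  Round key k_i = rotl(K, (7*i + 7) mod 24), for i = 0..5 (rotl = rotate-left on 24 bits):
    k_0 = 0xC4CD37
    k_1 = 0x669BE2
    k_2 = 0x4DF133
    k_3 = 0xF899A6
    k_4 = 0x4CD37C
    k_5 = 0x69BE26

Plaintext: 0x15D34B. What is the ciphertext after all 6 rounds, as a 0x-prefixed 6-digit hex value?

0x00C676

s_0 = plaintext = 0x15D34B
s_1 = Round(s_0, k_0) = 0x09E8A8
s_2 = Round(s_1, k_1) = 0xAFEFDA
s_3 = Round(s_2, k_2) = 0x2D00A2
s_4 = Round(s_3, k_3) = 0xA16DC0
s_5 = Round(s_4, k_4) = 0x2F75A6
s_6 = Round(s_5, k_5) = 0x00C676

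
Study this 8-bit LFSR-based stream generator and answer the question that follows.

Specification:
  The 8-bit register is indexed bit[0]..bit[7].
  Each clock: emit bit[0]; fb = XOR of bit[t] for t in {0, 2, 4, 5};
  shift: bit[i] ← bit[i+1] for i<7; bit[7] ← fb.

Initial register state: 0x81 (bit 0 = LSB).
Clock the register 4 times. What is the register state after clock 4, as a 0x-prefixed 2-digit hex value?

0x58

reg_0 = 0x81
clock 1: out=1, reg = 0xC0
clock 2: out=0, reg = 0x60
clock 3: out=0, reg = 0xB0
clock 4: out=0, reg = 0x58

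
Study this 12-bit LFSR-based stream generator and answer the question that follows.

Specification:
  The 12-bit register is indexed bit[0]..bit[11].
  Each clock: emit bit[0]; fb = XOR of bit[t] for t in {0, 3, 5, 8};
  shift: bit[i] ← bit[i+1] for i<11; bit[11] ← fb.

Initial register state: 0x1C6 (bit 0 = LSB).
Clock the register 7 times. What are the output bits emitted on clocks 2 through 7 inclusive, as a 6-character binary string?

110001

reg_0 = 0x1C6
clock 1: out=0, reg = 0x8E3
clock 2: out=1, reg = 0x471
clock 3: out=1, reg = 0x238
clock 4: out=0, reg = 0x11C
clock 5: out=0, reg = 0x08E
clock 6: out=0, reg = 0x847
clock 7: out=1, reg = 0xC23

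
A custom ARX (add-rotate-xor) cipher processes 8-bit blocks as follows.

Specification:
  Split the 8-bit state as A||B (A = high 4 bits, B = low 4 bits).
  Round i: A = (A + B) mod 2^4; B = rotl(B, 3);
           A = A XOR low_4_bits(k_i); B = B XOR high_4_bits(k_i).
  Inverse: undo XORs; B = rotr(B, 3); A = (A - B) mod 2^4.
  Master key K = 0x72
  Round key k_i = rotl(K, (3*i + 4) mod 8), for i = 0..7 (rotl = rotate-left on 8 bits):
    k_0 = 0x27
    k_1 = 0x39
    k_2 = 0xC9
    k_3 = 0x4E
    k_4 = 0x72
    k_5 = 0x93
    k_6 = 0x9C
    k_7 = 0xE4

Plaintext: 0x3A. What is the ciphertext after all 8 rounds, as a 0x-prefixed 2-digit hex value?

0x9A

s_0 = plaintext = 0x3A
s_1 = Round(s_0, k_0) = 0xA7
s_2 = Round(s_1, k_1) = 0x88
s_3 = Round(s_2, k_2) = 0x98
s_4 = Round(s_3, k_3) = 0xF0
s_5 = Round(s_4, k_4) = 0xD7
s_6 = Round(s_5, k_5) = 0x72
s_7 = Round(s_6, k_6) = 0x58
s_8 = Round(s_7, k_7) = 0x9A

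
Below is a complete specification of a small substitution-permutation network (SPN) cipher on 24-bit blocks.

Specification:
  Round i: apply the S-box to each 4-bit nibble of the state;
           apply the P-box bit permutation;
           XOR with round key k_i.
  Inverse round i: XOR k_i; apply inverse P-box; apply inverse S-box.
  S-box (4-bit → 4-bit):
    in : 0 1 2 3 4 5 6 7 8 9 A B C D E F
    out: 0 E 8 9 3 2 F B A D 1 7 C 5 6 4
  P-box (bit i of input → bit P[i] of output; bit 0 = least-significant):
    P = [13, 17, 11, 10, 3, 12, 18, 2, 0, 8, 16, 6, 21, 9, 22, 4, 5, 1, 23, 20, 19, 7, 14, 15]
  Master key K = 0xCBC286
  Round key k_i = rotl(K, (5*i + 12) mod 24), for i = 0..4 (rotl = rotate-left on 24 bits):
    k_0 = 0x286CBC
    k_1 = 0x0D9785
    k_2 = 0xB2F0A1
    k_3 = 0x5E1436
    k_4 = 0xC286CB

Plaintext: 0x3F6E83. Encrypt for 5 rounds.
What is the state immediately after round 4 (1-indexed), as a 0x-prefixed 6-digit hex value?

0x70A037

s_0 = plaintext = 0x3F6E83
s_1 = Round(s_0, k_0) = 0xC1DBA8
s_2 = Round(s_1, k_1) = 0xFE528E
s_3 = Round(s_2, k_2) = 0x30AAE7
s_4 = Round(s_3, k_3) = 0x70A037
s_5 = Round(s_4, k_4) = 0xE82247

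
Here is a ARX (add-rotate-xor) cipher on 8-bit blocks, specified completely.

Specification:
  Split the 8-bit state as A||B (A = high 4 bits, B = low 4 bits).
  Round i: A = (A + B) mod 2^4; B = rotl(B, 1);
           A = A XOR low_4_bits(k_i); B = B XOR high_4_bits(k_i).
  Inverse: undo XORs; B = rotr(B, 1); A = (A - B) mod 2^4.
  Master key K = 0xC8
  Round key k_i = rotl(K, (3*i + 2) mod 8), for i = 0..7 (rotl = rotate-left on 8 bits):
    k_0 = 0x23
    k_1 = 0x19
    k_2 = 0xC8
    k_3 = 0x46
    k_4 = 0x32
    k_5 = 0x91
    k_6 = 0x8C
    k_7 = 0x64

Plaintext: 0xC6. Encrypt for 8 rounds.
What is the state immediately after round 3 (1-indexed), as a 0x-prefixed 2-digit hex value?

s_0 = plaintext = 0xC6
s_1 = Round(s_0, k_0) = 0x1E
s_2 = Round(s_1, k_1) = 0x6C
s_3 = Round(s_2, k_2) = 0xA5
s_4 = Round(s_3, k_3) = 0x9E
s_5 = Round(s_4, k_4) = 0x5E
s_6 = Round(s_5, k_5) = 0x24
s_7 = Round(s_6, k_6) = 0xA0
s_8 = Round(s_7, k_7) = 0xE6

0xA5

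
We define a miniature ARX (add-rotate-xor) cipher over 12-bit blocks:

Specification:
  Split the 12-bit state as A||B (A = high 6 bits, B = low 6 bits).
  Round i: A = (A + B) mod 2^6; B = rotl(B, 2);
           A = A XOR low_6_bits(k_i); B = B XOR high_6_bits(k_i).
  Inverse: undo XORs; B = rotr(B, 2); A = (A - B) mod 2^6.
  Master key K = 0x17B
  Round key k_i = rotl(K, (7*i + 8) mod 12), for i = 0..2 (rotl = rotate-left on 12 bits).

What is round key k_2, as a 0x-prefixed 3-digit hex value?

K = 0x17B
k_0 = rotl(K, (7*0+8) mod 12) = rotl(K, 8) = 0xB17
k_1 = rotl(K, (7*1+8) mod 12) = rotl(K, 3) = 0xBD8
k_2 = rotl(K, (7*2+8) mod 12) = rotl(K, 10) = 0xC5E

0xC5E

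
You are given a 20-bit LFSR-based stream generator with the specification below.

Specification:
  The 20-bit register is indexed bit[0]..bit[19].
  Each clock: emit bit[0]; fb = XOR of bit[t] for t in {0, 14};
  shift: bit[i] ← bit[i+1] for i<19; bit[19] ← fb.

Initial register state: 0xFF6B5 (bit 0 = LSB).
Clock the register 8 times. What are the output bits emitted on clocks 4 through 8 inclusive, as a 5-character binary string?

reg_0 = 0xFF6B5
clock 1: out=1, reg = 0x7FB5A
clock 2: out=0, reg = 0xBFDAD
clock 3: out=1, reg = 0x5FED6
clock 4: out=0, reg = 0xAFF6B
clock 5: out=1, reg = 0x57FB5
clock 6: out=1, reg = 0x2BFDA
clock 7: out=0, reg = 0x15FED
clock 8: out=1, reg = 0x0AFF6

01101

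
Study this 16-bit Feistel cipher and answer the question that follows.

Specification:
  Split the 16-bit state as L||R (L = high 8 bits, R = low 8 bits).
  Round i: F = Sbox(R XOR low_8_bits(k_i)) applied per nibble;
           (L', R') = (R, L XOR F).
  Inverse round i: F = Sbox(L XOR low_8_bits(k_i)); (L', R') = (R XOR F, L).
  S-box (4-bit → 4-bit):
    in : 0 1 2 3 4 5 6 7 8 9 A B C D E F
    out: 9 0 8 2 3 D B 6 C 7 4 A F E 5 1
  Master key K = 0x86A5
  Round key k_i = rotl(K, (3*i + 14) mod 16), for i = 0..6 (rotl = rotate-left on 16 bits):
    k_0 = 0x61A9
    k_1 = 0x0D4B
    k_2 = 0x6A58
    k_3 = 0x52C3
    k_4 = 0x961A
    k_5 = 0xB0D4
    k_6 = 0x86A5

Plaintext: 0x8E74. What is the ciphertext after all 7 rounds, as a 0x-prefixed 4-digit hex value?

0x706A

s_0 = plaintext = 0x8E74
s_1 = Round(s_0, k_0) = 0x7460
s_2 = Round(s_1, k_1) = 0x60FE
s_3 = Round(s_2, k_2) = 0xFE2B
s_4 = Round(s_3, k_3) = 0x2BA2
s_5 = Round(s_4, k_4) = 0xA287
s_6 = Round(s_5, k_5) = 0x8770
s_7 = Round(s_6, k_6) = 0x706A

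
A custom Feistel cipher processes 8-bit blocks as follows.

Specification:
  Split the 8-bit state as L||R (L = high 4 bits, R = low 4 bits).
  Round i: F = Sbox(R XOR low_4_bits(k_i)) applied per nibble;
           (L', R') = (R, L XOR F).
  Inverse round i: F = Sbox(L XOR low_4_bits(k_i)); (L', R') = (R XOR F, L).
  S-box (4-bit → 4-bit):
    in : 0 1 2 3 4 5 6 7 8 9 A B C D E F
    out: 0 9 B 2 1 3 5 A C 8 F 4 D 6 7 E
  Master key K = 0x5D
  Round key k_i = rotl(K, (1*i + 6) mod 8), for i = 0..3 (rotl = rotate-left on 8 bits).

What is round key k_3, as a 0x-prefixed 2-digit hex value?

K = 0x5D
k_0 = rotl(K, (1*0+6) mod 8) = rotl(K, 6) = 0x57
k_1 = rotl(K, (1*1+6) mod 8) = rotl(K, 7) = 0xAE
k_2 = rotl(K, (1*2+6) mod 8) = rotl(K, 0) = 0x5D
k_3 = rotl(K, (1*3+6) mod 8) = rotl(K, 1) = 0xBA

0xBA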